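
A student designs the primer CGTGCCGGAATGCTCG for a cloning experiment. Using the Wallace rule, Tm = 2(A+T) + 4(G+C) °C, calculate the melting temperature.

G=6, A=2, C=5, T=3
So N_AT = 5 and N_GC = 11.
Tm = 2×5 + 4×11 = 54°C

54°C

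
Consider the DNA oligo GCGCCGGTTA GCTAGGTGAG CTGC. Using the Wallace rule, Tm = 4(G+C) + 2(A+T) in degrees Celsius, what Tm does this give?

80°C

Scanning the sequence gives T=5, C=6, G=10, A=3.
A+T = 8, G+C = 16
Tm = 4·16 + 2·8 = 64 + 16 = 80°C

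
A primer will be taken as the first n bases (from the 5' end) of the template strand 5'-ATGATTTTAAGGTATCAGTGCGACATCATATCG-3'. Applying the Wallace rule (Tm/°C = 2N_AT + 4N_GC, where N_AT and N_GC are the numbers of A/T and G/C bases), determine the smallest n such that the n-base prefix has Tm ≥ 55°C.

First 20 bases: ATGATTTTAAGGTATCAGTG → Tm = 52°C (< 55°C)
First 21 bases: ATGATTTTAAGGTATCAGTGC → Tm = 56°C (≥ 55°C)
Each additional base adds 2°C (A/T) or 4°C (G/C), so Tm is non-decreasing in n; n = 21 is the first length to reach 55°C.

n = 21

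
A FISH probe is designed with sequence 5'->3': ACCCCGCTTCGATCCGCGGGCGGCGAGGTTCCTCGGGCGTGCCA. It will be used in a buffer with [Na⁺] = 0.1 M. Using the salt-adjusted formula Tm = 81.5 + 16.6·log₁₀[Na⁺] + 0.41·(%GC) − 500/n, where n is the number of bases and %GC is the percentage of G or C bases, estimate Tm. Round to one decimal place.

Length n = 44. Scanning the sequence gives C=17, G=16, A=4, T=7.
G+C = 33, so %GC = 33/44 × 100 = 75%
Salt term: 16.6 × (-1) = -16.6
GC term: 0.41 × 75 = 30.75; length term: −500/44 = −11.364
Tm = 81.5 + (-16.6) + 30.75 − 11.364 = 84.286 → 84.3°C

84.3°C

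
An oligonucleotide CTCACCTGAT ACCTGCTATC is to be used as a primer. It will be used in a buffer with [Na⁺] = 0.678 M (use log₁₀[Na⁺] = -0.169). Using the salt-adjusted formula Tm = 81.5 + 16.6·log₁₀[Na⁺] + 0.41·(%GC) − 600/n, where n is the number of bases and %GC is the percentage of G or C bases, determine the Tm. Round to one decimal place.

69.2°C

Length n = 20. Base counts: C=8, G=2, A=4, T=6
G+C = 10, so %GC = 10/20 × 100 = 50%
Salt term: 16.6 × (-0.169) = -2.805
GC term: 0.41 × 50 = 20.5; length term: −600/20 = −30
Tm = 81.5 + (-2.805) + 20.5 − 30 = 69.195 → 69.2°C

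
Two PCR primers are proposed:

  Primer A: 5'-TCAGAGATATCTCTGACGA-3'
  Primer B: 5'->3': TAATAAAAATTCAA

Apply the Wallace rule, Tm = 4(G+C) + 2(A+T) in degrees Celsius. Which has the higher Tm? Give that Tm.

Primer A, 54°C

Primer A: A+T=11, G+C=8 → Tm = 2(11)+4(8) = 54°C
Primer B: A+T=13, G+C=1 → Tm = 2(13)+4(1) = 30°C
54°C vs 30°C → primer A is higher.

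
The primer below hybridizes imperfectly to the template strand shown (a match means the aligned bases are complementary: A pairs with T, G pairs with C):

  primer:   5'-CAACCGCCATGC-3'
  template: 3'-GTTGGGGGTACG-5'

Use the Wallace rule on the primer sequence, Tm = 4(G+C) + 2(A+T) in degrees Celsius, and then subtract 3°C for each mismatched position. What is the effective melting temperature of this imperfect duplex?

Primer base counts: A=3, T=1, G=2, C=6 → A+T=4, G+C=8
Perfect-match Tm = 2(4) + 4(8) = 8 + 32 = 40°C
Mismatches (positions where the bases are not complementary): 1 (at position 6)
Effective Tm = 40 − 1×3 = 40 − 3 = 37°C

37°C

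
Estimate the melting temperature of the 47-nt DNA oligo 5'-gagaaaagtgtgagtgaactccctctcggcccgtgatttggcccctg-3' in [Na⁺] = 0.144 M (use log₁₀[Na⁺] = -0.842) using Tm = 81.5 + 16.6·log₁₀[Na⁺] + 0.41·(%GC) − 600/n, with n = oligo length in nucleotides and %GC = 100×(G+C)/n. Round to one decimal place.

Length n = 47. Counting bases: G=14, T=11, A=9, C=13
G+C = 27, so %GC = 27/47 × 100 = 57.447%
Salt term: 16.6 × (-0.842) = -13.977
GC term: 0.41 × 57.447 = 23.553; length term: −600/47 = −12.766
Tm = 81.5 + (-13.977) + 23.553 − 12.766 = 78.31 → 78.3°C

78.3°C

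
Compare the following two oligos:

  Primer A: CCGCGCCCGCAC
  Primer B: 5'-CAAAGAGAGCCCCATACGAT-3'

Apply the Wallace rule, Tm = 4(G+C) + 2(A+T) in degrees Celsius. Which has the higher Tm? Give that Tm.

Primer A: A+T=1, G+C=11 → Tm = 2(1)+4(11) = 46°C
Primer B: A+T=10, G+C=10 → Tm = 2(10)+4(10) = 60°C
46°C vs 60°C → primer B is higher.

Primer B, 60°C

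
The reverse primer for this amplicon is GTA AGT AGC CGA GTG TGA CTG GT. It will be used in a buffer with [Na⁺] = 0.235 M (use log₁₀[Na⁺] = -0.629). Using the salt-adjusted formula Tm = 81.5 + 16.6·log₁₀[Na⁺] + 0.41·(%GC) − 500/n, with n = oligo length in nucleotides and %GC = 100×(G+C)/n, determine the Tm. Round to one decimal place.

Length n = 23. G=9, T=6, A=5, C=3
G+C = 12, so %GC = 12/23 × 100 = 52.174%
Salt term: 16.6 × (-0.629) = -10.441
GC term: 0.41 × 52.174 = 21.391; length term: −500/23 = −21.739
Tm = 81.5 + (-10.441) + 21.391 − 21.739 = 70.711 → 70.7°C

70.7°C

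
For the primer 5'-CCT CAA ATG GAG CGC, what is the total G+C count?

G=4, A=4, T=2, C=5
Total G or C: 4 + 5 = 9

9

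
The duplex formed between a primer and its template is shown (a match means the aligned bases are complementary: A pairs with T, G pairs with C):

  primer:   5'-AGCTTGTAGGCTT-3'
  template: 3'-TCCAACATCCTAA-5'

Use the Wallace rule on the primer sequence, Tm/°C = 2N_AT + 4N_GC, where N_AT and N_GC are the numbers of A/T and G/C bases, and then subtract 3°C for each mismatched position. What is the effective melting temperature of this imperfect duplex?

32°C

Primer base counts: A=2, T=5, G=4, C=2 → A+T=7, G+C=6
Perfect-match Tm = 2(7) + 4(6) = 14 + 24 = 38°C
Mismatches (positions where the bases are not complementary): 2 (at positions 3, 11)
Effective Tm = 38 − 2×3 = 38 − 6 = 32°C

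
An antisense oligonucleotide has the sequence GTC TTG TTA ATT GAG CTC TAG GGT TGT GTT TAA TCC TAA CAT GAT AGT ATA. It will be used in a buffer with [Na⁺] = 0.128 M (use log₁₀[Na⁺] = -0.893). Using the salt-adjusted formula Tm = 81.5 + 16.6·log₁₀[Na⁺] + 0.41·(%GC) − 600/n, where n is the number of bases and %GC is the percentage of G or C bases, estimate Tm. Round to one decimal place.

68.6°C

Length n = 51. Counting bases: T=21, C=6, A=13, G=11
G+C = 17, so %GC = 17/51 × 100 = 33.333%
Salt term: 16.6 × (-0.893) = -14.824
GC term: 0.41 × 33.333 = 13.667; length term: −600/51 = −11.765
Tm = 81.5 + (-14.824) + 13.667 − 11.765 = 68.578 → 68.6°C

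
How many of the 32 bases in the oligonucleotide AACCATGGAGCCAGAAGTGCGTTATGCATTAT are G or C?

14

Base counts: T=8, A=10, C=6, G=8
G+C = 8 + 6 = 14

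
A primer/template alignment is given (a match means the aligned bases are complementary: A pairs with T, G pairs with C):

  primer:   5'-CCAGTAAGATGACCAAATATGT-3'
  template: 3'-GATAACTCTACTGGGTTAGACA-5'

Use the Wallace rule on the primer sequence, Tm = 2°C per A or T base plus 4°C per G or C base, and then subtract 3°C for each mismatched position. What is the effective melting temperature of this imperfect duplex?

Primer base counts: A=9, T=5, G=4, C=4 → A+T=14, G+C=8
Perfect-match Tm = 2(14) + 4(8) = 28 + 32 = 60°C
Mismatches (positions where the bases are not complementary): 5 (at positions 2, 4, 6, 15, 19)
Effective Tm = 60 − 5×3 = 60 − 15 = 45°C

45°C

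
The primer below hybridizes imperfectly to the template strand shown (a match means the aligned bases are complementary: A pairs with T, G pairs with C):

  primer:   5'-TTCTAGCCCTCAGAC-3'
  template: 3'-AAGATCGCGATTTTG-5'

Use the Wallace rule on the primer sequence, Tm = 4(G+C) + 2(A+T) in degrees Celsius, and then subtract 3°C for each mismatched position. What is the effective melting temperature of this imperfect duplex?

Primer base counts: A=3, T=4, G=2, C=6 → A+T=7, G+C=8
Perfect-match Tm = 2(7) + 4(8) = 14 + 32 = 46°C
Mismatches (positions where the bases are not complementary): 3 (at positions 8, 11, 13)
Effective Tm = 46 − 3×3 = 46 − 9 = 37°C

37°C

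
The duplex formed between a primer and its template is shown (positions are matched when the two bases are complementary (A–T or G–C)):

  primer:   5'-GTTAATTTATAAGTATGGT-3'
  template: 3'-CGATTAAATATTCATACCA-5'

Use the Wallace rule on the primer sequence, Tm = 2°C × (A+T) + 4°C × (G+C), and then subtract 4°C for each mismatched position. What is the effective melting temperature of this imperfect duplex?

42°C

Primer base counts: A=6, T=9, G=4, C=0 → A+T=15, G+C=4
Perfect-match Tm = 2(15) + 4(4) = 30 + 16 = 46°C
Mismatches (positions where the bases are not complementary): 1 (at position 2)
Effective Tm = 46 − 1×4 = 46 − 4 = 42°C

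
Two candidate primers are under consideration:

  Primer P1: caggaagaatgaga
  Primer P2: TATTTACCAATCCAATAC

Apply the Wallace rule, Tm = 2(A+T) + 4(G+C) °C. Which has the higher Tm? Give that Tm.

Primer P1: A+T=8, G+C=6 → Tm = 2(8)+4(6) = 40°C
Primer P2: A+T=13, G+C=5 → Tm = 2(13)+4(5) = 46°C
40°C vs 46°C → primer P2 is higher.

Primer P2, 46°C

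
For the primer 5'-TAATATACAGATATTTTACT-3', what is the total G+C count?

Base counts: C=2, T=9, G=1, A=8
Total G or C: 1 + 2 = 3

3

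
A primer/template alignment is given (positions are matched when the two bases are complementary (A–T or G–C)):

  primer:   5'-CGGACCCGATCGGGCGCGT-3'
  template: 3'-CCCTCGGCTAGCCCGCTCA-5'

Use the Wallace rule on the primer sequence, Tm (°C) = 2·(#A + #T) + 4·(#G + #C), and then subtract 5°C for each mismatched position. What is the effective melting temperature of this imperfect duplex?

53°C

Primer base counts: A=2, T=2, G=8, C=7 → A+T=4, G+C=15
Perfect-match Tm = 2(4) + 4(15) = 8 + 60 = 68°C
Mismatches (positions where the bases are not complementary): 3 (at positions 1, 5, 17)
Effective Tm = 68 − 3×5 = 68 − 15 = 53°C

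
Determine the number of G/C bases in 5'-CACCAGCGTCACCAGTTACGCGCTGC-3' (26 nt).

17

Counting bases: A=5, G=6, T=4, C=11
Total G or C: 6 + 11 = 17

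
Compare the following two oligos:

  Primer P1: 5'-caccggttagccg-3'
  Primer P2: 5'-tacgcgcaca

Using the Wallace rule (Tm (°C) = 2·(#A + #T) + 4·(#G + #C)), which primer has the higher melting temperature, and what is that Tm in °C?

Primer P1: A+T=4, G+C=9 → Tm = 2(4)+4(9) = 44°C
Primer P2: A+T=4, G+C=6 → Tm = 2(4)+4(6) = 32°C
44°C vs 32°C → primer P1 is higher.

Primer P1, 44°C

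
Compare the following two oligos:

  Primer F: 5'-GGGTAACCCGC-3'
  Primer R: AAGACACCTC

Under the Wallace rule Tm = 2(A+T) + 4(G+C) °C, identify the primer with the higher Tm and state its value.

Primer F: A+T=3, G+C=8 → Tm = 2(3)+4(8) = 38°C
Primer R: A+T=5, G+C=5 → Tm = 2(5)+4(5) = 30°C
38°C vs 30°C → primer F is higher.

Primer F, 38°C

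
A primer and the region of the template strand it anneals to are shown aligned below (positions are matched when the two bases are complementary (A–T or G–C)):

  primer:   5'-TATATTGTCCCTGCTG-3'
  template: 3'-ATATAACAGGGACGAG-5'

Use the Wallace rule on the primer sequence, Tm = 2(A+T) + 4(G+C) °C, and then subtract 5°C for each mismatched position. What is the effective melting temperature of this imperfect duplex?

Primer base counts: A=2, T=7, G=3, C=4 → A+T=9, G+C=7
Perfect-match Tm = 2(9) + 4(7) = 18 + 28 = 46°C
Mismatches (positions where the bases are not complementary): 1 (at position 16)
Effective Tm = 46 − 1×5 = 46 − 5 = 41°C

41°C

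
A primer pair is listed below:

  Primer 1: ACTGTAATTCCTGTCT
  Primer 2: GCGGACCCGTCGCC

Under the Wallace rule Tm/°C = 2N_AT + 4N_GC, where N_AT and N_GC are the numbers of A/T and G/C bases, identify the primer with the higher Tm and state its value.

Primer 2, 52°C

Primer 1: A+T=10, G+C=6 → Tm = 2(10)+4(6) = 44°C
Primer 2: A+T=2, G+C=12 → Tm = 2(2)+4(12) = 52°C
44°C vs 52°C → primer 2 is higher.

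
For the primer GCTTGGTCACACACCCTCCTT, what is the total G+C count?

12

Counting bases: G=3, A=3, T=6, C=9
G+C = 3 + 9 = 12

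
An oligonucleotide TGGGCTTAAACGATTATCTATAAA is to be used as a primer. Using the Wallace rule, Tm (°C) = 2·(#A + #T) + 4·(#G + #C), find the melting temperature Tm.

62°C

T=8, G=4, C=3, A=9
AT pairs contribute 17, GC pairs contribute 7.
Tm = 2×17 + 4×7 = 62°C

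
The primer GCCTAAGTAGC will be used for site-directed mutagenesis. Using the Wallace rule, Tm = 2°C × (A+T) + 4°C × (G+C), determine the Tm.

34°C

A=3, G=3, T=2, C=3
A+T = 5, G+C = 6
Tm = 4·6 + 2·5 = 24 + 10 = 34°C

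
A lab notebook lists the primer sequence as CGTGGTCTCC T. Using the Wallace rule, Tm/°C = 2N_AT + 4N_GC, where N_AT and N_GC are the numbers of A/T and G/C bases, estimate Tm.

Base counts: T=4, C=4, A=0, G=3
A+T = 4, G+C = 7
Tm = 4·7 + 2·4 = 28 + 8 = 36°C

36°C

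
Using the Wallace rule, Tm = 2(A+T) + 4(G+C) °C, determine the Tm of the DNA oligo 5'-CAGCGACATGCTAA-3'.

T=2, A=5, G=3, C=4
A+T = 7, G+C = 7
Tm = 2(7) + 4(7) = 14 + 28 = 42°C

42°C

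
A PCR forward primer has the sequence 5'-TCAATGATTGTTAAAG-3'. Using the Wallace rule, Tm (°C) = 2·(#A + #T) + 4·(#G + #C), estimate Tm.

40°C

Scanning the sequence gives G=3, C=1, T=6, A=6.
So N_AT = 12 and N_GC = 4.
Tm = 4·4 + 2·12 = 16 + 24 = 40°C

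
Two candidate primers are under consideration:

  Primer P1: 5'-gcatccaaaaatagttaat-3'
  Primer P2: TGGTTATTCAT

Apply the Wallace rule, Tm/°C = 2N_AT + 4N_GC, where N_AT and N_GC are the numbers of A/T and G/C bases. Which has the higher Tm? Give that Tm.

Primer P1, 48°C

Primer P1: A+T=14, G+C=5 → Tm = 2(14)+4(5) = 48°C
Primer P2: A+T=8, G+C=3 → Tm = 2(8)+4(3) = 28°C
48°C vs 28°C → primer P1 is higher.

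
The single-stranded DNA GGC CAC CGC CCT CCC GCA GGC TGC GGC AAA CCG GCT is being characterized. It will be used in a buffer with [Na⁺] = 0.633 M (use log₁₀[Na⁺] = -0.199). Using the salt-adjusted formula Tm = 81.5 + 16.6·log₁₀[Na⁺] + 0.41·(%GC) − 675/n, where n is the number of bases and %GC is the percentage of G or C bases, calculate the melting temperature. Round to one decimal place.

Length n = 36. Counting bases: G=11, C=17, T=3, A=5
G+C = 28, so %GC = 28/36 × 100 = 77.778%
Salt term: 16.6 × (-0.199) = -3.303
GC term: 0.41 × 77.778 = 31.889; length term: −675/36 = −18.75
Tm = 81.5 + (-3.303) + 31.889 − 18.75 = 91.336 → 91.3°C

91.3°C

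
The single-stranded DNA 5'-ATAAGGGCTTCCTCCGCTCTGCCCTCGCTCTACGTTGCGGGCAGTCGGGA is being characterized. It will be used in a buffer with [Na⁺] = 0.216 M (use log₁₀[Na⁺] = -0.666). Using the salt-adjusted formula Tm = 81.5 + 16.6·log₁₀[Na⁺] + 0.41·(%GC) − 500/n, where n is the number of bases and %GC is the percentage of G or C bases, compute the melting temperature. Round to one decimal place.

Length n = 50. Scanning the sequence gives T=12, A=6, G=15, C=17.
G+C = 32, so %GC = 32/50 × 100 = 64%
Salt term: 16.6 × (-0.666) = -11.056
GC term: 0.41 × 64 = 26.24; length term: −500/50 = −10
Tm = 81.5 + (-11.056) + 26.24 − 10 = 86.684 → 86.7°C

86.7°C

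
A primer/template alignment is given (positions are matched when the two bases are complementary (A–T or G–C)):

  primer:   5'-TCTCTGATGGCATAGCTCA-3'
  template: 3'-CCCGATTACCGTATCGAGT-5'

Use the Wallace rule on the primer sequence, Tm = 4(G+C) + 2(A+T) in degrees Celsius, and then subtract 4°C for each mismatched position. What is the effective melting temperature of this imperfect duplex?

40°C

Primer base counts: A=4, T=6, G=4, C=5 → A+T=10, G+C=9
Perfect-match Tm = 2(10) + 4(9) = 20 + 36 = 56°C
Mismatches (positions where the bases are not complementary): 4 (at positions 1, 2, 3, 6)
Effective Tm = 56 − 4×4 = 56 − 16 = 40°C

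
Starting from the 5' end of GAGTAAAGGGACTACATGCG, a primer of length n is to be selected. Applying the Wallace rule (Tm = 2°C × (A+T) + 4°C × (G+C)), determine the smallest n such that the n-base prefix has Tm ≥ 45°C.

n = 16

First 15 bases: GAGTAAAGGGACTAC → Tm = 44°C (< 45°C)
First 16 bases: GAGTAAAGGGACTACA → Tm = 46°C (≥ 45°C)
Each additional base adds 2°C (A/T) or 4°C (G/C), so Tm is non-decreasing in n; n = 16 is the first length to reach 45°C.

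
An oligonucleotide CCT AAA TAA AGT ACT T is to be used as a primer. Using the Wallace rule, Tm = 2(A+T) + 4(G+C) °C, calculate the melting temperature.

40°C

Base counts: C=3, T=5, G=1, A=7
A+T = 12, G+C = 4
Tm = 4·4 + 2·12 = 16 + 24 = 40°C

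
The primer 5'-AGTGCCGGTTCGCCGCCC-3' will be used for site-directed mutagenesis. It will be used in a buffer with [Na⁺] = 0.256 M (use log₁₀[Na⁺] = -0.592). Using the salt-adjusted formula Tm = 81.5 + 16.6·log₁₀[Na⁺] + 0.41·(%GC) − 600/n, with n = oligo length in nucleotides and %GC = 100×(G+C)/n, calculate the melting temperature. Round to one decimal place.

70.2°C

Length n = 18. A=1, T=3, C=8, G=6
G+C = 14, so %GC = 14/18 × 100 = 77.778%
Salt term: 16.6 × (-0.592) = -9.827
GC term: 0.41 × 77.778 = 31.889; length term: −600/18 = −33.333
Tm = 81.5 + (-9.827) + 31.889 − 33.333 = 70.229 → 70.2°C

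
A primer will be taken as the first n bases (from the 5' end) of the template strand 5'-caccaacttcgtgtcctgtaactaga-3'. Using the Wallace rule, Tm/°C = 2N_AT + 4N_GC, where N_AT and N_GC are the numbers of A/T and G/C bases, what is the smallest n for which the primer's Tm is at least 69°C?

n = 24

First 23 bases: CACCAACTTCGTGTCCTGTAACT → Tm = 68°C (< 69°C)
First 24 bases: CACCAACTTCGTGTCCTGTAACTA → Tm = 70°C (≥ 69°C)
Each additional base adds 2°C (A/T) or 4°C (G/C), so Tm is non-decreasing in n; n = 24 is the first length to reach 69°C.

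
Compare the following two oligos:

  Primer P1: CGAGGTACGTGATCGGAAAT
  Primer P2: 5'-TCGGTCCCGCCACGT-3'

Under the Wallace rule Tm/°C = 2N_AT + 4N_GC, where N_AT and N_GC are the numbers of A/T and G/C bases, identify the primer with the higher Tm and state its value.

Primer P1: A+T=10, G+C=10 → Tm = 2(10)+4(10) = 60°C
Primer P2: A+T=4, G+C=11 → Tm = 2(4)+4(11) = 52°C
60°C vs 52°C → primer P1 is higher.

Primer P1, 60°C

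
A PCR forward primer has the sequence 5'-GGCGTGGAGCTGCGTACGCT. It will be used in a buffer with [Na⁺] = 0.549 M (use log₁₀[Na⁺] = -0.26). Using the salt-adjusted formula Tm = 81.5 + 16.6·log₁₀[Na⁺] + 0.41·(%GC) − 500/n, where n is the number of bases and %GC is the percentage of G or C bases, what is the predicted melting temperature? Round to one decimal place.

Length n = 20. Base counts: G=9, T=4, C=5, A=2
G+C = 14, so %GC = 14/20 × 100 = 70%
Salt term: 16.6 × (-0.26) = -4.316
GC term: 0.41 × 70 = 28.7; length term: −500/20 = −25
Tm = 81.5 + (-4.316) + 28.7 − 25 = 80.884 → 80.9°C

80.9°C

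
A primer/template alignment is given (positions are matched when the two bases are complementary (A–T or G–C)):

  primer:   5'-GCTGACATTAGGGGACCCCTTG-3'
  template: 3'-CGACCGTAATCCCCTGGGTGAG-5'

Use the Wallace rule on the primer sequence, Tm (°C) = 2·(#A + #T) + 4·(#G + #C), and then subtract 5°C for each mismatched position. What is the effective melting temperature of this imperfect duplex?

50°C

Primer base counts: A=4, T=5, G=7, C=6 → A+T=9, G+C=13
Perfect-match Tm = 2(9) + 4(13) = 18 + 52 = 70°C
Mismatches (positions where the bases are not complementary): 4 (at positions 5, 19, 20, 22)
Effective Tm = 70 − 4×5 = 70 − 20 = 50°C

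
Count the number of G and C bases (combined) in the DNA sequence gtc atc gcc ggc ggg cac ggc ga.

18

Base counts: G=10, C=8, A=3, T=2
G+C = 10 + 8 = 18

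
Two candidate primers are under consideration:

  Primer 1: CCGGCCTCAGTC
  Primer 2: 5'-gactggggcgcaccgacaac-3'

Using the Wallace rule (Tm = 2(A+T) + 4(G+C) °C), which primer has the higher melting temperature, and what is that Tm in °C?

Primer 1: A+T=3, G+C=9 → Tm = 2(3)+4(9) = 42°C
Primer 2: A+T=6, G+C=14 → Tm = 2(6)+4(14) = 68°C
42°C vs 68°C → primer 2 is higher.

Primer 2, 68°C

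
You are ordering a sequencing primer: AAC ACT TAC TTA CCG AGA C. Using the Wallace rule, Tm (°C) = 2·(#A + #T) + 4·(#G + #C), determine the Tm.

Scanning the sequence gives C=6, T=4, G=2, A=7.
A+T = 11, G+C = 8
Tm = 2×11 + 4×8 = 54°C

54°C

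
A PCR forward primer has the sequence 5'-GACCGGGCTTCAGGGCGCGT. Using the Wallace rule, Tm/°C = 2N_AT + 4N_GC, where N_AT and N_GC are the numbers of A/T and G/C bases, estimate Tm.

Scanning the sequence gives A=2, G=9, T=3, C=6.
A+T = 5, G+C = 15
Tm = 2×5 + 4×15 = 70°C

70°C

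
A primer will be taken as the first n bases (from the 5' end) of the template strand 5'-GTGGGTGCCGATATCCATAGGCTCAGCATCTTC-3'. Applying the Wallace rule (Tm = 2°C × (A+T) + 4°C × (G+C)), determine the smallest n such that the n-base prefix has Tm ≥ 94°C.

First 29 bases: GTGGGTGCCGATATCCATAGGCTCAGCAT → Tm = 90°C (< 94°C)
First 30 bases: GTGGGTGCCGATATCCATAGGCTCAGCATC → Tm = 94°C (≥ 94°C)
Each additional base adds 2°C (A/T) or 4°C (G/C), so Tm is non-decreasing in n; n = 30 is the first length to reach 94°C.

n = 30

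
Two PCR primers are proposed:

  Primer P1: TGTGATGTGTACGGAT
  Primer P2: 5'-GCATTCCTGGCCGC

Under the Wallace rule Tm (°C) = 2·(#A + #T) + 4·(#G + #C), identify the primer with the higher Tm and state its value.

Primer P2, 48°C

Primer P1: A+T=9, G+C=7 → Tm = 2(9)+4(7) = 46°C
Primer P2: A+T=4, G+C=10 → Tm = 2(4)+4(10) = 48°C
46°C vs 48°C → primer P2 is higher.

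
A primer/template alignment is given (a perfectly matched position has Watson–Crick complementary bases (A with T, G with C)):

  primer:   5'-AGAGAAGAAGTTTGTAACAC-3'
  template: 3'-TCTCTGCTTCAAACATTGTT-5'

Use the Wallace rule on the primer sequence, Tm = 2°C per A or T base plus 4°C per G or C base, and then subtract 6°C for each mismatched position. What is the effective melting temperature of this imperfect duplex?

42°C

Primer base counts: A=9, T=4, G=5, C=2 → A+T=13, G+C=7
Perfect-match Tm = 2(13) + 4(7) = 26 + 28 = 54°C
Mismatches (positions where the bases are not complementary): 2 (at positions 6, 20)
Effective Tm = 54 − 2×6 = 54 − 12 = 42°C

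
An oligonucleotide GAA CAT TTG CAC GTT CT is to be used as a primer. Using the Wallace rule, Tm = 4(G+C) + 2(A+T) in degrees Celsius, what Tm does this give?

Counting bases: T=6, A=4, C=4, G=3
So N_AT = 10 and N_GC = 7.
Tm = 4·7 + 2·10 = 28 + 20 = 48°C

48°C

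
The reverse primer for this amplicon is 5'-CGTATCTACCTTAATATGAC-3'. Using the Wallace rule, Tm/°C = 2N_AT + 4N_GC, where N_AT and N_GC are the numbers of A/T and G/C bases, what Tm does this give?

T=7, A=6, C=5, G=2
A+T = 13, G+C = 7
Tm = 4·7 + 2·13 = 28 + 26 = 54°C

54°C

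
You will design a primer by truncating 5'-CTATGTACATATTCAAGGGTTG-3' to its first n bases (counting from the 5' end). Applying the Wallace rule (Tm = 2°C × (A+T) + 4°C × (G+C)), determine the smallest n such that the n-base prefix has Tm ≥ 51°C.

First 18 bases: CTATGTACATATTCAAGG → Tm = 48°C (< 51°C)
First 19 bases: CTATGTACATATTCAAGGG → Tm = 52°C (≥ 51°C)
Each additional base adds 2°C (A/T) or 4°C (G/C), so Tm is non-decreasing in n; n = 19 is the first length to reach 51°C.

n = 19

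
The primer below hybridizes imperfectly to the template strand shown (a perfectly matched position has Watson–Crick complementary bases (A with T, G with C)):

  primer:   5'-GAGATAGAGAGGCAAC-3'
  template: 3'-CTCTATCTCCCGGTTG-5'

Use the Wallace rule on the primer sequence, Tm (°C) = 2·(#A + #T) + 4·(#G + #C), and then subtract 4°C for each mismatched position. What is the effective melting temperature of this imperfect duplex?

Primer base counts: A=7, T=1, G=6, C=2 → A+T=8, G+C=8
Perfect-match Tm = 2(8) + 4(8) = 16 + 32 = 48°C
Mismatches (positions where the bases are not complementary): 2 (at positions 10, 12)
Effective Tm = 48 − 2×4 = 48 − 8 = 40°C

40°C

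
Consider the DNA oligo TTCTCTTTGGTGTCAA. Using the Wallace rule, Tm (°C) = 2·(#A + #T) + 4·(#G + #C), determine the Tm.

A=2, C=3, T=8, G=3
AT pairs contribute 10, GC pairs contribute 6.
Tm = 4·6 + 2·10 = 24 + 20 = 44°C

44°C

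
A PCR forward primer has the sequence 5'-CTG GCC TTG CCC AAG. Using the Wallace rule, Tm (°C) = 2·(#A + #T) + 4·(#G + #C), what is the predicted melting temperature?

50°C

Base counts: C=6, T=3, G=4, A=2
A+T = 5, G+C = 10
Tm = 2(5) + 4(10) = 10 + 40 = 50°C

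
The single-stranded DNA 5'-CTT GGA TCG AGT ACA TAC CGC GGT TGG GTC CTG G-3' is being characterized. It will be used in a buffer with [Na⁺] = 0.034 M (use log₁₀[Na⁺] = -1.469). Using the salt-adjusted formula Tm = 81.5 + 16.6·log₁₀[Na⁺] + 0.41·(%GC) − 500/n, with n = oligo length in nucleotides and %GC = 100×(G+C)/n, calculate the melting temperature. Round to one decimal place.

66.5°C

Length n = 34. Base counts: A=5, G=12, C=8, T=9
G+C = 20, so %GC = 20/34 × 100 = 58.824%
Salt term: 16.6 × (-1.469) = -24.385
GC term: 0.41 × 58.824 = 24.118; length term: −500/34 = −14.706
Tm = 81.5 + (-24.385) + 24.118 − 14.706 = 66.527 → 66.5°C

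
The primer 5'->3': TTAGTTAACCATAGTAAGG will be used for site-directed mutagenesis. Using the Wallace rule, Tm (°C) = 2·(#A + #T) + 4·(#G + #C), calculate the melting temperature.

50°C

Base counts: C=2, A=7, G=4, T=6
AT pairs contribute 13, GC pairs contribute 6.
Tm = 2×13 + 4×6 = 50°C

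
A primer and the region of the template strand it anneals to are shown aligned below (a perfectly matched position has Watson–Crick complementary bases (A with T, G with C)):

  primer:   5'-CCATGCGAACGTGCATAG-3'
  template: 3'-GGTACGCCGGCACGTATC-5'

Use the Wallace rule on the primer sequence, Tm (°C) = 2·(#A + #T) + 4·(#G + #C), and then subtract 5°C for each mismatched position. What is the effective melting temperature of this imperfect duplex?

Primer base counts: A=5, T=3, G=5, C=5 → A+T=8, G+C=10
Perfect-match Tm = 2(8) + 4(10) = 16 + 40 = 56°C
Mismatches (positions where the bases are not complementary): 2 (at positions 8, 9)
Effective Tm = 56 − 2×5 = 56 − 10 = 46°C

46°C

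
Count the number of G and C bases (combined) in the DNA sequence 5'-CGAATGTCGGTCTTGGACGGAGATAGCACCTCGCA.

20

A=8, G=11, T=7, C=9
G+C = 11 + 9 = 20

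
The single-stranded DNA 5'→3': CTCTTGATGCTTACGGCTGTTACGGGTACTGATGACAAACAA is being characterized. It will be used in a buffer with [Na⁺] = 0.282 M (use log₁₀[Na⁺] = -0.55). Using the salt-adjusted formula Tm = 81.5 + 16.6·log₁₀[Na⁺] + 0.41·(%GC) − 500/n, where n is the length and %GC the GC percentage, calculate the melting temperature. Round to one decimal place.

79.0°C

Length n = 42. Base counts: G=10, T=12, A=11, C=9
G+C = 19, so %GC = 19/42 × 100 = 45.238%
Salt term: 16.6 × (-0.55) = -9.13
GC term: 0.41 × 45.238 = 18.548; length term: −500/42 = −11.905
Tm = 81.5 + (-9.13) + 18.548 − 11.905 = 79.013 → 79.0°C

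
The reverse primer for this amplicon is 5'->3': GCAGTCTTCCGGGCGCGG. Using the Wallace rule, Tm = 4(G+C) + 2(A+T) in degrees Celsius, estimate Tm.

Scanning the sequence gives G=8, C=6, T=3, A=1.
AT pairs contribute 4, GC pairs contribute 14.
Tm = 2×4 + 4×14 = 64°C

64°C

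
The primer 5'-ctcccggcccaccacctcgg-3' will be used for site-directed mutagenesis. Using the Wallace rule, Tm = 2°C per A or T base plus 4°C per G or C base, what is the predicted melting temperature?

Scanning the sequence gives C=12, G=4, A=2, T=2.
AT pairs contribute 4, GC pairs contribute 16.
Tm = 2(4) + 4(16) = 8 + 64 = 72°C

72°C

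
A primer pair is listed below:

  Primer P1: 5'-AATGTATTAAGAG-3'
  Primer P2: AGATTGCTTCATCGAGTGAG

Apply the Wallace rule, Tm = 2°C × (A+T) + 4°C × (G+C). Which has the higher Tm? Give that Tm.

Primer P1: A+T=10, G+C=3 → Tm = 2(10)+4(3) = 32°C
Primer P2: A+T=11, G+C=9 → Tm = 2(11)+4(9) = 58°C
32°C vs 58°C → primer P2 is higher.

Primer P2, 58°C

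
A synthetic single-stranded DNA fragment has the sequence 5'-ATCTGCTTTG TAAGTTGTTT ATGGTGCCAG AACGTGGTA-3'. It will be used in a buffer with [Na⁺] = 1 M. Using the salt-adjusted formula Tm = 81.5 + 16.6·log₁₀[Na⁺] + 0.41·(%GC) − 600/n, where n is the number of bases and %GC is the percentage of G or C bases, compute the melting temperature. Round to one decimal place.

Length n = 39. Counting bases: A=8, T=15, G=11, C=5
G+C = 16, so %GC = 16/39 × 100 = 41.026%
Salt term: 16.6 × (0) = 0
GC term: 0.41 × 41.026 = 16.821; length term: −600/39 = −15.385
Tm = 81.5 + (0) + 16.821 − 15.385 = 82.936 → 82.9°C

82.9°C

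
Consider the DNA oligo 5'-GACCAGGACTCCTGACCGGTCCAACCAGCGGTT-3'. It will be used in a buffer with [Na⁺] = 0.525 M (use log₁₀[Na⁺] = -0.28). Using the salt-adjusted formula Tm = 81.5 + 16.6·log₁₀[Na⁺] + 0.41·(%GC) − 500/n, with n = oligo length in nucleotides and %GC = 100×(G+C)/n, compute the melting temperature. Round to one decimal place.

87.8°C

Length n = 33. Base counts: A=7, G=9, T=5, C=12
G+C = 21, so %GC = 21/33 × 100 = 63.636%
Salt term: 16.6 × (-0.28) = -4.648
GC term: 0.41 × 63.636 = 26.091; length term: −500/33 = −15.152
Tm = 81.5 + (-4.648) + 26.091 − 15.152 = 87.791 → 87.8°C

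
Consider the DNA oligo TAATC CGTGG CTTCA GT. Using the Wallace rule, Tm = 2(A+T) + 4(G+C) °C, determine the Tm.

Base counts: A=3, T=6, G=4, C=4
So N_AT = 9 and N_GC = 8.
Tm = 4·8 + 2·9 = 32 + 18 = 50°C

50°C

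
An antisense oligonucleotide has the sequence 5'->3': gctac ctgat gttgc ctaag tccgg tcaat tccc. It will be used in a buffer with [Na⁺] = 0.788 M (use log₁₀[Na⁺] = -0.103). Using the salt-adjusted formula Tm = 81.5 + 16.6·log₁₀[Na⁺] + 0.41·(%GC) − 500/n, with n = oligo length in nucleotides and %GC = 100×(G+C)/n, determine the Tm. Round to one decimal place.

Length n = 34. G=7, C=11, A=6, T=10
G+C = 18, so %GC = 18/34 × 100 = 52.941%
Salt term: 16.6 × (-0.103) = -1.71
GC term: 0.41 × 52.941 = 21.706; length term: −500/34 = −14.706
Tm = 81.5 + (-1.71) + 21.706 − 14.706 = 86.79 → 86.8°C

86.8°C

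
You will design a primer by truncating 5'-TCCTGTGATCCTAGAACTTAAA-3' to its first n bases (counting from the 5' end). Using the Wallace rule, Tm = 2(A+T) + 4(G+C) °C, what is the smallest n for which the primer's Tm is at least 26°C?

n = 9

First 8 bases: TCCTGTGA → Tm = 24°C (< 26°C)
First 9 bases: TCCTGTGAT → Tm = 26°C (≥ 26°C)
Each additional base adds 2°C (A/T) or 4°C (G/C), so Tm is non-decreasing in n; n = 9 is the first length to reach 26°C.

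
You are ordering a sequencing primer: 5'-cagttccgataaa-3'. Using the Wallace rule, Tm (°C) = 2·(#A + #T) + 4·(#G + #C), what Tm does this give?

36°C

Scanning the sequence gives T=3, A=5, C=3, G=2.
AT pairs contribute 8, GC pairs contribute 5.
Tm = 2(8) + 4(5) = 16 + 20 = 36°C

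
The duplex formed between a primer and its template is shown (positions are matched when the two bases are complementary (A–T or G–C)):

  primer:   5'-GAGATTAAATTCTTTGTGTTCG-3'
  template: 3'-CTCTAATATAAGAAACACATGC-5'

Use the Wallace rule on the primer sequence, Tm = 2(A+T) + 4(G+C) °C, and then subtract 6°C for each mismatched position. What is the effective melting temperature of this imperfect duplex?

Primer base counts: A=5, T=10, G=5, C=2 → A+T=15, G+C=7
Perfect-match Tm = 2(15) + 4(7) = 30 + 28 = 58°C
Mismatches (positions where the bases are not complementary): 2 (at positions 8, 20)
Effective Tm = 58 − 2×6 = 58 − 12 = 46°C

46°C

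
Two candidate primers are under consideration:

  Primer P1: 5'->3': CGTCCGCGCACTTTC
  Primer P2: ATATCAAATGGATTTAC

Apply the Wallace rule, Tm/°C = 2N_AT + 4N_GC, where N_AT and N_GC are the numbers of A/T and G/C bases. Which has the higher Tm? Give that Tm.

Primer P1, 50°C

Primer P1: A+T=5, G+C=10 → Tm = 2(5)+4(10) = 50°C
Primer P2: A+T=13, G+C=4 → Tm = 2(13)+4(4) = 42°C
50°C vs 42°C → primer P1 is higher.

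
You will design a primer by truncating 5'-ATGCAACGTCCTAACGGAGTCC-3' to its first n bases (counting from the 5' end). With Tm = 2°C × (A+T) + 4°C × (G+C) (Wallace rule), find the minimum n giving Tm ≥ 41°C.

First 14 bases: ATGCAACGTCCTAA → Tm = 40°C (< 41°C)
First 15 bases: ATGCAACGTCCTAAC → Tm = 44°C (≥ 41°C)
Since every base adds ≥2°C, Tm only increases with n, so the threshold is first crossed at n = 15.

n = 15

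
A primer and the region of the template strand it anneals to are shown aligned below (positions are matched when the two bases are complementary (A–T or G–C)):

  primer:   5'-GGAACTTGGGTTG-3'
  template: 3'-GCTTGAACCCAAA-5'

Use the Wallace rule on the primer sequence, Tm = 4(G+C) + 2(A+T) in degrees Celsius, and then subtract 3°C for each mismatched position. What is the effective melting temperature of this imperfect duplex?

Primer base counts: A=2, T=4, G=6, C=1 → A+T=6, G+C=7
Perfect-match Tm = 2(6) + 4(7) = 12 + 28 = 40°C
Mismatches (positions where the bases are not complementary): 2 (at positions 1, 13)
Effective Tm = 40 − 2×3 = 40 − 6 = 34°C

34°C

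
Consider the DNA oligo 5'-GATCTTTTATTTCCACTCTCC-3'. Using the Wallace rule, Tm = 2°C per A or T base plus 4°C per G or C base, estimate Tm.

58°C

Base counts: G=1, C=7, A=3, T=10
A+T = 13, G+C = 8
Tm = 2(13) + 4(8) = 26 + 32 = 58°C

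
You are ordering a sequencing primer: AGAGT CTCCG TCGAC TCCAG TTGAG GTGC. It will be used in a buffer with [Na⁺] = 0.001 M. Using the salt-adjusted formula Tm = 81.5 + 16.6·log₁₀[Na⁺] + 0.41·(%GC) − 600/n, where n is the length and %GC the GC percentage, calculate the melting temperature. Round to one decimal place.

Length n = 29. Counting bases: G=9, C=8, A=5, T=7
G+C = 17, so %GC = 17/29 × 100 = 58.621%
Salt term: 16.6 × (-3) = -49.8
GC term: 0.41 × 58.621 = 24.035; length term: −600/29 = −20.69
Tm = 81.5 + (-49.8) + 24.035 − 20.69 = 35.045 → 35.0°C

35.0°C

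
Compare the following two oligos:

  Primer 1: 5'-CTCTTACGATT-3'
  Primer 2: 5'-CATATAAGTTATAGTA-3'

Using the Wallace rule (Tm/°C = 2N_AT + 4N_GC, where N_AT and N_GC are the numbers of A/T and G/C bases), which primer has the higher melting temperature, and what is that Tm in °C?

Primer 2, 38°C

Primer 1: A+T=7, G+C=4 → Tm = 2(7)+4(4) = 30°C
Primer 2: A+T=13, G+C=3 → Tm = 2(13)+4(3) = 38°C
30°C vs 38°C → primer 2 is higher.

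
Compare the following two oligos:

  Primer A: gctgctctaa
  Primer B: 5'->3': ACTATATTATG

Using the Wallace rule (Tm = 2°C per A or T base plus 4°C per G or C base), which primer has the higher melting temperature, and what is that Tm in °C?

Primer A: A+T=5, G+C=5 → Tm = 2(5)+4(5) = 30°C
Primer B: A+T=9, G+C=2 → Tm = 2(9)+4(2) = 26°C
30°C vs 26°C → primer A is higher.

Primer A, 30°C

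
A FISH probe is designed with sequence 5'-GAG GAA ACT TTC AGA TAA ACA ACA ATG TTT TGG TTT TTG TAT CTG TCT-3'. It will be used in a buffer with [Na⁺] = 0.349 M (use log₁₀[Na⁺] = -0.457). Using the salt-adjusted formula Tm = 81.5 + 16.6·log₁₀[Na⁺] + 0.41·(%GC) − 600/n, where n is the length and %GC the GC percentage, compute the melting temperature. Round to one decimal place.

74.2°C

Length n = 48. C=6, T=19, A=14, G=9
G+C = 15, so %GC = 15/48 × 100 = 31.25%
Salt term: 16.6 × (-0.457) = -7.586
GC term: 0.41 × 31.25 = 12.812; length term: −600/48 = −12.5
Tm = 81.5 + (-7.586) + 12.812 − 12.5 = 74.226 → 74.2°C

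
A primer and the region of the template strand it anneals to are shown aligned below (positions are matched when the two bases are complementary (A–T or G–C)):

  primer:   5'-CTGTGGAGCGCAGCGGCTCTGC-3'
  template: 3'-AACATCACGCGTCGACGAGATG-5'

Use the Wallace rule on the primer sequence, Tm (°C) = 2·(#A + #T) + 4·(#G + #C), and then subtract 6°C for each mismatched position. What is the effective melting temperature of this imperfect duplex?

46°C

Primer base counts: A=2, T=4, G=9, C=7 → A+T=6, G+C=16
Perfect-match Tm = 2(6) + 4(16) = 12 + 64 = 76°C
Mismatches (positions where the bases are not complementary): 5 (at positions 1, 5, 7, 15, 21)
Effective Tm = 76 − 5×6 = 76 − 30 = 46°C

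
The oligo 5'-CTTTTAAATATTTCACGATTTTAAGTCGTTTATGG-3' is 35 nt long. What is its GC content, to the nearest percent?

26%

Scanning the sequence gives A=9, C=4, G=5, T=17.
G+C = 5 + 4 = 9 out of 35 bases
%GC = 9/35 × 100 = 25.71% ≈ 26%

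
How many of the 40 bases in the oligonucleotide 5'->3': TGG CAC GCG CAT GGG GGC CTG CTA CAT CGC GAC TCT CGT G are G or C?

27

Scanning the sequence gives A=5, C=13, T=8, G=14.
G+C = 14 + 13 = 27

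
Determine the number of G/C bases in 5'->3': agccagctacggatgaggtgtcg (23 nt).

14

Scanning the sequence gives A=5, T=4, C=5, G=9.
G+C = 9 + 5 = 14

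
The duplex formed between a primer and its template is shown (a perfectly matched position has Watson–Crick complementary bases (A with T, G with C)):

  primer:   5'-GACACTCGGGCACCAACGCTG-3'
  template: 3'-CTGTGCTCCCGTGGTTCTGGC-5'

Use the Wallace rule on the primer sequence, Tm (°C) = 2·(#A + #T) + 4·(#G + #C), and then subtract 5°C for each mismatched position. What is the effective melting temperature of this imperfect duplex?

45°C

Primer base counts: A=5, T=2, G=6, C=8 → A+T=7, G+C=14
Perfect-match Tm = 2(7) + 4(14) = 14 + 56 = 70°C
Mismatches (positions where the bases are not complementary): 5 (at positions 6, 7, 17, 18, 20)
Effective Tm = 70 − 5×5 = 70 − 25 = 45°C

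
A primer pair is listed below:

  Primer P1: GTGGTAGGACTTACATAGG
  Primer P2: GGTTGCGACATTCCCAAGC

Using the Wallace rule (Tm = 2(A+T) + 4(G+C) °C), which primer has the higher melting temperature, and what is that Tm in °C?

Primer P2, 60°C

Primer P1: A+T=10, G+C=9 → Tm = 2(10)+4(9) = 56°C
Primer P2: A+T=8, G+C=11 → Tm = 2(8)+4(11) = 60°C
56°C vs 60°C → primer P2 is higher.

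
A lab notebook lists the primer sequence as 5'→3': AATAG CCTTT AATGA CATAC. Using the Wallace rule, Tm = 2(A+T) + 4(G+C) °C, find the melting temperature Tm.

52°C

Base counts: G=2, A=8, T=6, C=4
A+T = 14, G+C = 6
Tm = 4·6 + 2·14 = 24 + 28 = 52°C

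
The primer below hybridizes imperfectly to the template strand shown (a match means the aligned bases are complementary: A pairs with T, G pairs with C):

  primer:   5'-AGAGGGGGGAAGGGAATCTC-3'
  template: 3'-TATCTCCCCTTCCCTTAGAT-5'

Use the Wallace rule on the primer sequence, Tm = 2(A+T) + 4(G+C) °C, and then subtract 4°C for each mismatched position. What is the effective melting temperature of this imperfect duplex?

52°C

Primer base counts: A=6, T=2, G=10, C=2 → A+T=8, G+C=12
Perfect-match Tm = 2(8) + 4(12) = 16 + 48 = 64°C
Mismatches (positions where the bases are not complementary): 3 (at positions 2, 5, 20)
Effective Tm = 64 − 3×4 = 64 − 12 = 52°C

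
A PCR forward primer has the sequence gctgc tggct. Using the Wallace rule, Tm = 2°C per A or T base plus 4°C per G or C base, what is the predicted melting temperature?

Base counts: A=0, T=3, G=4, C=3
A+T = 3, G+C = 7
Tm = 2(3) + 4(7) = 6 + 28 = 34°C

34°C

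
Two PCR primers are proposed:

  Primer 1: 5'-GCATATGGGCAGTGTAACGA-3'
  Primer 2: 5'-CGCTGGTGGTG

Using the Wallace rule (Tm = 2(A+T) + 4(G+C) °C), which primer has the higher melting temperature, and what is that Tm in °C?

Primer 1, 60°C

Primer 1: A+T=10, G+C=10 → Tm = 2(10)+4(10) = 60°C
Primer 2: A+T=3, G+C=8 → Tm = 2(3)+4(8) = 38°C
60°C vs 38°C → primer 1 is higher.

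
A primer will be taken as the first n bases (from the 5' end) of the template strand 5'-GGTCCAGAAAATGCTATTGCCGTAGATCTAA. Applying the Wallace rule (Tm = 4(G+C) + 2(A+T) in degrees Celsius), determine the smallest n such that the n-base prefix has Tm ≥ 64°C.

First 21 bases: GGTCCAGAAAATGCTATTGCC → Tm = 62°C (< 64°C)
First 22 bases: GGTCCAGAAAATGCTATTGCCG → Tm = 66°C (≥ 64°C)
Since every base adds ≥2°C, Tm only increases with n, so the threshold is first crossed at n = 22.

n = 22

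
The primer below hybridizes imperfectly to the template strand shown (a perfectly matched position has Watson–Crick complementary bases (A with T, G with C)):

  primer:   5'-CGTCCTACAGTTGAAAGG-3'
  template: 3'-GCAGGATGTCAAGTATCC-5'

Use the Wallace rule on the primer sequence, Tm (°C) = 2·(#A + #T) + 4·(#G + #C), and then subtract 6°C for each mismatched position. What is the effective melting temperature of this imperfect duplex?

Primer base counts: A=5, T=4, G=5, C=4 → A+T=9, G+C=9
Perfect-match Tm = 2(9) + 4(9) = 18 + 36 = 54°C
Mismatches (positions where the bases are not complementary): 2 (at positions 13, 15)
Effective Tm = 54 − 2×6 = 54 − 12 = 42°C

42°C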